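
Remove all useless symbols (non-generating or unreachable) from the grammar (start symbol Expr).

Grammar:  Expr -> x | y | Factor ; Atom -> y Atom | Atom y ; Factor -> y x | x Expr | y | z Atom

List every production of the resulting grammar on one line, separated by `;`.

Expr -> x | y | Factor; Factor -> y x | x Expr | y

Generating nonterminals: {Expr, Factor}.
Reachable from Expr after that: {Expr, Factor}.
Removed useless symbols: {Atom} and every production mentioning them.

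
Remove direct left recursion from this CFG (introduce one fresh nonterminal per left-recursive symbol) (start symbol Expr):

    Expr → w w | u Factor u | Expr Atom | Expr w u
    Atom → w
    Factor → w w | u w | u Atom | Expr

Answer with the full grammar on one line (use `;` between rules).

Left recursion appears on Expr.
For Expr: α = {Atom, w u}, β = {w w, u Factor u}. Rewrite as Expr → β Expr1 and Expr1 → α Expr1 | ε.

Expr → w w Expr1 | u Factor u Expr1; Atom → w; Factor → w w | u w | u Atom | Expr; Expr1 → Atom Expr1 | w u Expr1 | ε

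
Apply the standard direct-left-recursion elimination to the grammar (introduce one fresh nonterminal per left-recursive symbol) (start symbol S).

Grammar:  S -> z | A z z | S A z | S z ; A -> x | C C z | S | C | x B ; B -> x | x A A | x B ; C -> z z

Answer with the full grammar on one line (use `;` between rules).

Left recursion appears on S.
For S: α = {A z, z}, β = {z, A z z}. Rewrite as S → β S' and S' → α S' | ε.

S -> z S' | A z z S'; A -> x | C C z | S | C | x B; B -> x | x A A | x B; C -> z z; S' -> A z S' | z S' | ε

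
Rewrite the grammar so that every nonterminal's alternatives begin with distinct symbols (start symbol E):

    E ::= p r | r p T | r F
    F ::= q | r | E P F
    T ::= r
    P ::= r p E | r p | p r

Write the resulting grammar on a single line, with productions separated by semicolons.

E ::= p r | r E'; F ::= q | r | E P F; T ::= r; P ::= p r | r p P'; E' ::= p T | F; P' ::= E | epsilon

E has alternatives sharing prefix 'r': factor to E → r E' with E' → p T | F.
P has alternatives sharing prefix 'r p': factor to P → r p P' with P' → E | ε.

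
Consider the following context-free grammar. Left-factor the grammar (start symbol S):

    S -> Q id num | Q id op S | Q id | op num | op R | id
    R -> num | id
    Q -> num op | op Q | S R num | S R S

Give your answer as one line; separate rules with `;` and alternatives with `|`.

S has alternatives sharing prefix 'Q id': factor to S → Q id S' with S' → num | op S | ε.
S has alternatives sharing prefix 'op': factor to S → op S'' with S'' → num | R.
Q has alternatives sharing prefix 'S R': factor to Q → S R Q' with Q' → num | S.

S -> id | Q id S' | op S''; R -> num | id; Q -> num op | op Q | S R Q'; S' -> num | op S | ε; S'' -> num | R; Q' -> num | S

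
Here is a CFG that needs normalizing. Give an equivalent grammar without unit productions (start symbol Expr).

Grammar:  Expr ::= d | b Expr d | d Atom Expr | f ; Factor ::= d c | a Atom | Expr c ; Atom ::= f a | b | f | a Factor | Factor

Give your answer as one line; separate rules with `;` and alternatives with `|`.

Unit pairs: Atom ⇒* {Factor}.
For each unit pair (A, B), copy every non-unit production of B to A, then drop all unit productions.

Expr ::= d | b Expr d | d Atom Expr | f; Factor ::= d c | a Atom | Expr c; Atom ::= f a | b | f | a Factor | d c | a Atom | Expr c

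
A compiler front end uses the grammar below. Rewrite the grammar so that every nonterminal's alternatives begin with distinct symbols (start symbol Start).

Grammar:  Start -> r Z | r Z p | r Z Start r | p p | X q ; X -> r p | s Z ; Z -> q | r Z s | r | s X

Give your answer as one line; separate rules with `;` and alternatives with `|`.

Start -> p p | X q | r Z Start1; X -> r p | s Z; Z -> q | s X | r Z1; Start1 -> ε | p | Start r; Z1 -> Z s | ε

Start has alternatives sharing prefix 'r Z': factor to Start → r Z Start1 with Start1 → ε | p | Start r.
Z has alternatives sharing prefix 'r': factor to Z → r Z1 with Z1 → Z s | ε.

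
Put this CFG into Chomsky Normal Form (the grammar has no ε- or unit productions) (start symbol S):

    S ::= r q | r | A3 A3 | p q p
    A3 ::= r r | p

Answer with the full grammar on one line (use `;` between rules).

S ::= X1 X2 | r | A3 A3 | X3 Y1; A3 ::= X1 X1 | p; X1 ::= r; X2 ::= q; X3 ::= p; Y1 ::= X2 X3

Introduce a nonterminal for each terminal appearing in a rule of length ≥ 2: X1 → r, X2 → q, X3 → p.
Binarize each right-hand side of length ≥ 3 by chaining fresh nonterminals (Y1, Y2, …): affected rules were S → X3 X2 X3.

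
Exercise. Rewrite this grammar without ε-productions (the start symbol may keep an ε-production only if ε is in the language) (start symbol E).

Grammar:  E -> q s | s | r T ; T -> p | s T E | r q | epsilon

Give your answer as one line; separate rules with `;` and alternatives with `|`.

Nullable nonterminals: {T}.
ε ∉ L(G), so no ε-production is kept.
Add the nullable-subset variants: E → r T gives r T | r. T → s T E gives s T E | s E.

E -> q s | s | r T | r; T -> p | s T E | s E | r q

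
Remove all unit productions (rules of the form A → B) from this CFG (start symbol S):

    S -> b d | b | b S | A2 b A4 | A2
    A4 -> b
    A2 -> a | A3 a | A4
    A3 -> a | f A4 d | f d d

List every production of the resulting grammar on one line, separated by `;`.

S -> b | a | A3 a | b d | b S | A2 b A4; A4 -> b; A2 -> b | a | A3 a; A3 -> a | f A4 d | f d d

Unit pairs: A2 ⇒* {A4}; S ⇒* {A2, A4}.
For every A with A ⇒* B via unit rules, add B's non-unit alternatives to A; then delete every rule of the form X → Y.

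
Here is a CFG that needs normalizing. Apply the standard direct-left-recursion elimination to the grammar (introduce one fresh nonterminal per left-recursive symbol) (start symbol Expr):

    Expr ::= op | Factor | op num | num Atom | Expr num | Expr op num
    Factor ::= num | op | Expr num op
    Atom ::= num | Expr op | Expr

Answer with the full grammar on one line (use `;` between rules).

Expr ::= op Expr1 | Factor Expr1 | op num Expr1 | num Atom Expr1; Factor ::= num | op | Expr num op; Atom ::= num | Expr op | Expr; Expr1 ::= num Expr1 | op num Expr1 | epsilon

Directly left-recursive nonterminal: Expr.
For Expr: α = {num, op num}, β = {op, Factor, op num, num Atom}. Rewrite as Expr → β Expr1 and Expr1 → α Expr1 | ε.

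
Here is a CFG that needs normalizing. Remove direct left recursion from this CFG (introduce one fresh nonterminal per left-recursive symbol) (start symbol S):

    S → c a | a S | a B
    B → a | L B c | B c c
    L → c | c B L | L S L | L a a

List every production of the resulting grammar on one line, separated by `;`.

B, L are directly left-recursive.
For B: α = {c c}, β = {a, L B c}. Rewrite as B → β B' and B' → α B' | ε.
For L: α = {S L, a a}, β = {c, c B L}. Rewrite as L → β L' and L' → α L' | ε.

S → c a | a S | a B; B → a B' | L B c B'; L → c L' | c B L L'; B' → c c B' | eps; L' → S L L' | a a L' | eps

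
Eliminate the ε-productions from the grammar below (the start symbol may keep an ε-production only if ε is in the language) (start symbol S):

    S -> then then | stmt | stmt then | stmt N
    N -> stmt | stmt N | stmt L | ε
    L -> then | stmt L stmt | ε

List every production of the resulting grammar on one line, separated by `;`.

S -> then then | stmt | stmt then | stmt N; N -> stmt | stmt N | stmt L; L -> then | stmt L stmt | stmt stmt

Nullable set = {L, N}.
ε ∉ L(G), so no ε-production is kept.
Expand every rule over subsets of its nullable positions: L → stmt L stmt gives stmt L stmt | stmt stmt.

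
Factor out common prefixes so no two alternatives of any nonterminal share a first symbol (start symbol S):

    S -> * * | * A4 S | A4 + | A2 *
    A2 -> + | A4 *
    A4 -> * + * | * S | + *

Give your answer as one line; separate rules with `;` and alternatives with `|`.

S -> A4 + | A2 * | * S'; A2 -> + | A4 *; A4 -> + * | * A4'; S' -> * | A4 S; A4' -> + * | S

S has alternatives sharing prefix '*': factor to S → * S' with S' → * | A4 S.
A4 has alternatives sharing prefix '*': factor to A4 → * A4' with A4' → + * | S.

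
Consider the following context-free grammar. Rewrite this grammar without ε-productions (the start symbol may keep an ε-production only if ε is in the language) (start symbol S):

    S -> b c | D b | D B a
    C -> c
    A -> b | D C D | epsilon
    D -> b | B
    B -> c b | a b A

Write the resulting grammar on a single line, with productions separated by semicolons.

S -> b c | D b | D B a; C -> c; A -> b | D C D; D -> b | B; B -> c b | a b A | a b

The nullable symbols are {A}.
ε ∉ L(G), so no ε-production is kept.
Expand every rule over subsets of its nullable positions: B → a b A gives a b A | a b.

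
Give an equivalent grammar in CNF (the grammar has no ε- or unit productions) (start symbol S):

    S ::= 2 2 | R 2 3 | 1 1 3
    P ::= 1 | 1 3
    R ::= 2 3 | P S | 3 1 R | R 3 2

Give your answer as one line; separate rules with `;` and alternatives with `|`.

S ::= X1 X1 | R Y1 | X3 Y2; P ::= 1 | X3 X2; R ::= X1 X2 | P S | X2 Y3 | R Y4; X1 ::= 2; X2 ::= 3; X3 ::= 1; Y1 ::= X1 X2; Y2 ::= X3 X2; Y3 ::= X3 R; Y4 ::= X2 X1

Introduce a nonterminal for each terminal appearing in a rule of length ≥ 2: X1 → 2, X2 → 3, X3 → 1.
Binarize each right-hand side of length ≥ 3 by chaining fresh nonterminals (Y1, Y2, …): affected rules were S → R X1 X2; S → X3 X3 X2; R → X2 X3 R; R → R X2 X1.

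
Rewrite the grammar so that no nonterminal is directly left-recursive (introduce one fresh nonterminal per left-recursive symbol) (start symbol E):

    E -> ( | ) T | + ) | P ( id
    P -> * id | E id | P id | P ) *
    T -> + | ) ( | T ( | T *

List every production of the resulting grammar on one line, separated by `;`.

P, T are directly left-recursive.
For P: α = {id, ) *}, β = {* id, E id}. Rewrite as P → β P' and P' → α P' | ε.
For T: α = {(, *}, β = {+, ) (}. Rewrite as T → β T' and T' → α T' | ε.

E -> ( | ) T | + ) | P ( id; P -> * id P' | E id P'; T -> + T' | ) ( T'; P' -> id P' | ) * P' | ε; T' -> ( T' | * T' | ε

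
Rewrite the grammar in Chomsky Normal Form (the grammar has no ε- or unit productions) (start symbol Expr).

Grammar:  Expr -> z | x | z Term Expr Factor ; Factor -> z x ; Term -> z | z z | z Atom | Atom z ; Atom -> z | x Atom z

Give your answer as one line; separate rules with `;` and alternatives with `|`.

Introduce a nonterminal for each terminal appearing in a rule of length ≥ 2: X1 → z, X2 → x.
Binarize each right-hand side of length ≥ 3 by chaining fresh nonterminals (Y1, Y2, …): affected rules were Expr → X1 Term Expr Factor; Atom → X2 Atom X1.

Expr -> z | x | X1 Y1; Factor -> X1 X2; Term -> z | X1 X1 | X1 Atom | Atom X1; Atom -> z | X2 Y3; X1 -> z; X2 -> x; Y1 -> Term Y2; Y2 -> Expr Factor; Y3 -> Atom X1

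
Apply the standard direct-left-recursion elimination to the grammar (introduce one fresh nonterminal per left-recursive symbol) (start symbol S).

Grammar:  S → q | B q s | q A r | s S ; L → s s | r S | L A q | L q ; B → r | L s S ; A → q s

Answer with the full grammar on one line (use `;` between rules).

L is directly left-recursive.
For L: α = {A q, q}, β = {s s, r S}. Rewrite as L → β L' and L' → α L' | ε.

S → q | B q s | q A r | s S; L → s s L' | r S L'; B → r | L s S; A → q s; L' → A q L' | q L' | eps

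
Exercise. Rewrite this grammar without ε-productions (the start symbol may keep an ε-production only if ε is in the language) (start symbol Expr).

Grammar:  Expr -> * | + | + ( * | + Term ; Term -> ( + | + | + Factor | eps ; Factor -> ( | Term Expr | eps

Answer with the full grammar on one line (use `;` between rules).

Nullable nonterminals: {Factor, Term}.
ε ∉ L(G), so no ε-production is kept.
Expand every rule over subsets of its nullable positions: Factor → Term Expr gives Term Expr | Expr.

Expr -> * | + | + ( * | + Term; Term -> ( + | + | + Factor; Factor -> ( | Term Expr | Expr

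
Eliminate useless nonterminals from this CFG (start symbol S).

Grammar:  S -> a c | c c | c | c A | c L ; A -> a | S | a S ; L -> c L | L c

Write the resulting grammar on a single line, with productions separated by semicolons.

Generating nonterminals: {A, S}.
Reachable from S after that: {A, S}.
Removed useless symbols: {L} and every production mentioning them.

S -> a c | c c | c | c A; A -> a | S | a S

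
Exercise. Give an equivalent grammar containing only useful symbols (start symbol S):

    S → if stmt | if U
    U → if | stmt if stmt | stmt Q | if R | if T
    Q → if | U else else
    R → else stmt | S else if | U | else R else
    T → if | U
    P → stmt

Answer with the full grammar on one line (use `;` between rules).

Generating nonterminals: {P, Q, R, S, T, U}.
Reachable from S after that: {Q, R, S, T, U}.
Removed useless symbols: {P} and every production mentioning them.

S → if stmt | if U; U → if | stmt if stmt | stmt Q | if R | if T; Q → if | U else else; R → else stmt | S else if | U | else R else; T → if | U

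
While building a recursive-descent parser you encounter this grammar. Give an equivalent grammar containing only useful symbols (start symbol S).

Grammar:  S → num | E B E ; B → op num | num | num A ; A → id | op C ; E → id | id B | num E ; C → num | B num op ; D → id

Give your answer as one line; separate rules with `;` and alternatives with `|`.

Generating nonterminals: {A, B, C, D, E, S}.
Reachable from S after that: {A, B, C, E, S}.
Removed useless symbols: {D} and every production mentioning them.

S → num | E B E; B → op num | num | num A; A → id | op C; E → id | id B | num E; C → num | B num op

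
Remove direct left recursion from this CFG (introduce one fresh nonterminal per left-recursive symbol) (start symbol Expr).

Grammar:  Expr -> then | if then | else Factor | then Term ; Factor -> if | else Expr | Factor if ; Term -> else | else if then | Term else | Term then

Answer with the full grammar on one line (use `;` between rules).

Expr -> then | if then | else Factor | then Term; Factor -> if Factor1 | else Expr Factor1; Term -> else Term1 | else if then Term1; Factor1 -> if Factor1 | ε; Term1 -> else Term1 | then Term1 | ε

Left recursion appears on Factor, Term.
For Factor: α = {if}, β = {if, else Expr}. Rewrite as Factor → β Factor1 and Factor1 → α Factor1 | ε.
For Term: α = {else, then}, β = {else, else if then}. Rewrite as Term → β Term1 and Term1 → α Term1 | ε.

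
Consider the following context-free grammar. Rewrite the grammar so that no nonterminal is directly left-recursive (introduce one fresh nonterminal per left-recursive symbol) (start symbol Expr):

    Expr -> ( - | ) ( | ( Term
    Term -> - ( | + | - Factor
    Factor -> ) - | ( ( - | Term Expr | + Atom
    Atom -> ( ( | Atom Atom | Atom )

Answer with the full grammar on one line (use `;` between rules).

Expr -> ( - | ) ( | ( Term; Term -> - ( | + | - Factor; Factor -> ) - | ( ( - | Term Expr | + Atom; Atom -> ( ( Atom1; Atom1 -> Atom Atom1 | ) Atom1 | ε

Directly left-recursive nonterminal: Atom.
For Atom: α = {Atom, )}, β = {( (}. Rewrite as Atom → β Atom1 and Atom1 → α Atom1 | ε.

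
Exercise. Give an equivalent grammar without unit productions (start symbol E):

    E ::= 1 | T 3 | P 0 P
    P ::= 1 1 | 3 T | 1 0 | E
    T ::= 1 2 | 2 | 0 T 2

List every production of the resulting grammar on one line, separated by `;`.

E ::= 1 | T 3 | P 0 P; P ::= 1 | T 3 | P 0 P | 1 1 | 3 T | 1 0; T ::= 1 2 | 2 | 0 T 2

Unit pairs: P ⇒* {E}.
For each unit pair (A, B), copy every non-unit production of B to A, then drop all unit productions.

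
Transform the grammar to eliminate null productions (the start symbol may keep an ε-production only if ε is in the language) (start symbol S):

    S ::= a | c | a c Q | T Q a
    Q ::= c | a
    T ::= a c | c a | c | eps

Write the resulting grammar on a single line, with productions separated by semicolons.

S ::= a | c | a c Q | T Q a | Q a; Q ::= c | a; T ::= a c | c a | c

Nullable nonterminals: {T}.
ε ∉ L(G), so no ε-production is kept.
Expand every rule over subsets of its nullable positions: S → T Q a gives T Q a | Q a.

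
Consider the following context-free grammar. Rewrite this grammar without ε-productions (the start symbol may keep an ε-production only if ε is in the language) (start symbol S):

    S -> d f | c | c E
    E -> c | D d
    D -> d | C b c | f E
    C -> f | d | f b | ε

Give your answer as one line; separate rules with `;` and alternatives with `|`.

S -> d f | c | c E; E -> c | D d; D -> d | C b c | b c | f E; C -> f | d | f b

The nullable symbols are {C}.
ε ∉ L(G), so no ε-production is kept.
Expand every rule over subsets of its nullable positions: D → C b c gives C b c | b c.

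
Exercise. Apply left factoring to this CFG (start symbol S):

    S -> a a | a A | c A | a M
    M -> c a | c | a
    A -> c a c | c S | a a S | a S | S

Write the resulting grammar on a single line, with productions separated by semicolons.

S has alternatives sharing prefix 'a': factor to S → a S' with S' → a | A | M.
M has alternatives sharing prefix 'c': factor to M → c M' with M' → a | ε.
A has alternatives sharing prefix 'c': factor to A → c A' with A' → a c | S.
A has alternatives sharing prefix 'a': factor to A → a A'' with A'' → a S | S.

S -> c A | a S'; M -> a | c M'; A -> S | c A' | a A''; S' -> a | A | M; M' -> a | ε; A' -> a c | S; A'' -> a S | S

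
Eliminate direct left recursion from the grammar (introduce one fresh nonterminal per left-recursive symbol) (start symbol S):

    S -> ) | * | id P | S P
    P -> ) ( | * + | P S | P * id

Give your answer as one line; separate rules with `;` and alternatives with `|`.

S, P are directly left-recursive.
For S: α = {P}, β = {), *, id P}. Rewrite as S → β S' and S' → α S' | ε.
For P: α = {S, * id}, β = {) (, * +}. Rewrite as P → β P' and P' → α P' | ε.

S -> ) S' | * S' | id P S'; P -> ) ( P' | * + P'; S' -> P S' | eps; P' -> S P' | * id P' | eps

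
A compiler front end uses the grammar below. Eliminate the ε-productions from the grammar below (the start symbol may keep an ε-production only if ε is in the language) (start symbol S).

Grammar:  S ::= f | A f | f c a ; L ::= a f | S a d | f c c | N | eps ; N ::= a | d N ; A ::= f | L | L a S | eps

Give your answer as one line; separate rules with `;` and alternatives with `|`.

S ::= f | A f | f c a; L ::= a f | S a d | f c c | N; N ::= a | d N; A ::= f | L | L a S | a S

The nullable symbols are {A, L}.
ε ∉ L(G), so no ε-production is kept.
For each production, add variants omitting each subset of nullable occurrences: A → L a S gives L a S | a S.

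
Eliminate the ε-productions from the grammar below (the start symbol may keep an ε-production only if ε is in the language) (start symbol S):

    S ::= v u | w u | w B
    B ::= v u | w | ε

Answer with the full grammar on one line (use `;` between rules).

Nullable nonterminals: {B}.
ε ∉ L(G), so no ε-production is kept.
Expand every rule over subsets of its nullable positions: S → w B gives w B | w.

S ::= v u | w u | w B | w; B ::= v u | w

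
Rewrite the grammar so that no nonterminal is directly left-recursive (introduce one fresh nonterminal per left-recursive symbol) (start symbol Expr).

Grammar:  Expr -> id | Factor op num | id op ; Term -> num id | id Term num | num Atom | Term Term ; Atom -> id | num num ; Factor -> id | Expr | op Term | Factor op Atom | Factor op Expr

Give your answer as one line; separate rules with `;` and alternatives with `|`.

Left recursion appears on Term, Factor.
For Term: α = {Term}, β = {num id, id Term num, num Atom}. Rewrite as Term → β Term1 and Term1 → α Term1 | ε.
For Factor: α = {op Atom, op Expr}, β = {id, Expr, op Term}. Rewrite as Factor → β Factor1 and Factor1 → α Factor1 | ε.

Expr -> id | Factor op num | id op; Term -> num id Term1 | id Term num Term1 | num Atom Term1; Atom -> id | num num; Factor -> id Factor1 | Expr Factor1 | op Term Factor1; Term1 -> Term Term1 | ε; Factor1 -> op Atom Factor1 | op Expr Factor1 | ε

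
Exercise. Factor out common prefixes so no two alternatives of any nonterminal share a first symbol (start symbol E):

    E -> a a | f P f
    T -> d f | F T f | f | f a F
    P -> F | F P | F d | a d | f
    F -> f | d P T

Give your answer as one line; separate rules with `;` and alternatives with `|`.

E -> a a | f P f; T -> d f | F T f | f T'; P -> a d | f | F P'; F -> f | d P T; T' -> ε | a F; P' -> ε | P | d

T has alternatives sharing prefix 'f': factor to T → f T' with T' → ε | a F.
P has alternatives sharing prefix 'F': factor to P → F P' with P' → ε | P | d.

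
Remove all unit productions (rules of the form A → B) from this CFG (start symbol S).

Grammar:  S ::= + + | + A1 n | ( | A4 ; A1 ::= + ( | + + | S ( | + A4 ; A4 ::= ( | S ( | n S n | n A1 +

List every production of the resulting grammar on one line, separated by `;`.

Unit pairs: S ⇒* {A4}.
For each unit pair (A, B), copy every non-unit production of B to A, then drop all unit productions.

S ::= ( | S ( | n S n | n A1 + | + + | + A1 n; A1 ::= + ( | + + | S ( | + A4; A4 ::= ( | S ( | n S n | n A1 +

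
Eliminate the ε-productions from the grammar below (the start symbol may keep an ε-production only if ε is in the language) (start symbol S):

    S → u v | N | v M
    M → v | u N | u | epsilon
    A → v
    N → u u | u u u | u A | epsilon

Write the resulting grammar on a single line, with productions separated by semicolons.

S → u v | N | v M | v | epsilon; M → v | u N | u; A → v; N → u u | u u u | u A

The nullable symbols are {M, N, S}.
ε ∈ L(G) since S is nullable, so keep S → ε.
For each production, add variants omitting each subset of nullable occurrences: S → v M gives v M | v. M → u N gives u N | u.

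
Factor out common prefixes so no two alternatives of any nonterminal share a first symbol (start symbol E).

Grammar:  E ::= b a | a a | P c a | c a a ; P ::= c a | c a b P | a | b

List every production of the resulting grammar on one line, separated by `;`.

E ::= b a | a a | P c a | c a a; P ::= a | b | c a P'; P' ::= eps | b P

P has alternatives sharing prefix 'c a': factor to P → c a P' with P' → ε | b P.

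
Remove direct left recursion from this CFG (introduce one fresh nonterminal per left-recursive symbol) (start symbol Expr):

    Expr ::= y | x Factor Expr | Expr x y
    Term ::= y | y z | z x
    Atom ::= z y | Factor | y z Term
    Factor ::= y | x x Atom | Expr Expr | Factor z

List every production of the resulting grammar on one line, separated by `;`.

Directly left-recursive nonterminals: Expr, Factor.
For Expr: α = {x y}, β = {y, x Factor Expr}. Rewrite as Expr → β Expr1 and Expr1 → α Expr1 | ε.
For Factor: α = {z}, β = {y, x x Atom, Expr Expr}. Rewrite as Factor → β Factor1 and Factor1 → α Factor1 | ε.

Expr ::= y Expr1 | x Factor Expr Expr1; Term ::= y | y z | z x; Atom ::= z y | Factor | y z Term; Factor ::= y Factor1 | x x Atom Factor1 | Expr Expr Factor1; Expr1 ::= x y Expr1 | epsilon; Factor1 ::= z Factor1 | epsilon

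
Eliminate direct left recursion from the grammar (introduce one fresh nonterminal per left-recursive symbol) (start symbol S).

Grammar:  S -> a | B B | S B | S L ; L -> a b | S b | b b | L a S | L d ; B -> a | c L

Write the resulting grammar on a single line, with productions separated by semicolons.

S -> a S' | B B S'; L -> a b L' | S b L' | b b L'; B -> a | c L; S' -> B S' | L S' | epsilon; L' -> a S L' | d L' | epsilon

Directly left-recursive nonterminals: S, L.
For S: α = {B, L}, β = {a, B B}. Rewrite as S → β S' and S' → α S' | ε.
For L: α = {a S, d}, β = {a b, S b, b b}. Rewrite as L → β L' and L' → α L' | ε.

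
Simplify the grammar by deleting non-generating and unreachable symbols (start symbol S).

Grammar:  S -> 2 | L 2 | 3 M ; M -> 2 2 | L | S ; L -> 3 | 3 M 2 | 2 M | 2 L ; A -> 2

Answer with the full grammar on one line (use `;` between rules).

Generating nonterminals: {A, L, M, S}.
Reachable from S after that: {L, M, S}.
Removed useless symbols: {A} and every production mentioning them.

S -> 2 | L 2 | 3 M; M -> 2 2 | L | S; L -> 3 | 3 M 2 | 2 M | 2 L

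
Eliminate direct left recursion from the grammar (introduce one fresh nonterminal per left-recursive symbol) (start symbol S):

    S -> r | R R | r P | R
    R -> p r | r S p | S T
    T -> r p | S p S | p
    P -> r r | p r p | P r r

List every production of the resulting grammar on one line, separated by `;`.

S -> r | R R | r P | R; R -> p r | r S p | S T; T -> r p | S p S | p; P -> r r P' | p r p P'; P' -> r r P' | ε

P is directly left-recursive.
For P: α = {r r}, β = {r r, p r p}. Rewrite as P → β P' and P' → α P' | ε.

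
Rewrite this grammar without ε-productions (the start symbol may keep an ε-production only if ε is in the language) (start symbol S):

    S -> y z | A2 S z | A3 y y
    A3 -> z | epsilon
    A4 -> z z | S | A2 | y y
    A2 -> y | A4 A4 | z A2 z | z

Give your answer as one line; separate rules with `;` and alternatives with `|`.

Nullable nonterminals: {A3}.
ε ∉ L(G), so no ε-production is kept.
Expand every rule over subsets of its nullable positions: S → A3 y y gives A3 y y | y y.

S -> y z | A2 S z | A3 y y | y y; A3 -> z; A4 -> z z | S | A2 | y y; A2 -> y | A4 A4 | z A2 z | z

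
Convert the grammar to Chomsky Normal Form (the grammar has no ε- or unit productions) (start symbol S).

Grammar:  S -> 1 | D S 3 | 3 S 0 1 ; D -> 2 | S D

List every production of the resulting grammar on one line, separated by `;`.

Introduce a nonterminal for each terminal appearing in a rule of length ≥ 2: X1 → 3, X2 → 0, X3 → 1.
Binarize each right-hand side of length ≥ 3 by chaining fresh nonterminals (Y1, Y2, …): affected rules were S → D S X1; S → X1 S X2 X3.

S -> 1 | D Y1 | X1 Y2; D -> 2 | S D; X1 -> 3; X2 -> 0; X3 -> 1; Y1 -> S X1; Y2 -> S Y3; Y3 -> X2 X3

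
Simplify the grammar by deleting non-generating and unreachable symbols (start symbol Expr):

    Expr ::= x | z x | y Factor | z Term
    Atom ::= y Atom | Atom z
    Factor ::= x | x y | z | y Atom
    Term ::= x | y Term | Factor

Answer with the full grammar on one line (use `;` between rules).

Expr ::= x | z x | y Factor | z Term; Factor ::= x | x y | z; Term ::= x | y Term | Factor

Generating nonterminals: {Expr, Factor, Term}.
Reachable from Expr after that: {Expr, Factor, Term}.
Removed useless symbols: {Atom} and every production mentioning them.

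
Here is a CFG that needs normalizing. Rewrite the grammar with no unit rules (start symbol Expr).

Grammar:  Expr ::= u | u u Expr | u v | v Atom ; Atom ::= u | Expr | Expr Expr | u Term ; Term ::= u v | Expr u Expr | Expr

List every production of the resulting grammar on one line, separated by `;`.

Expr ::= u | u u Expr | u v | v Atom; Atom ::= u | Expr Expr | u Term | u u Expr | u v | v Atom; Term ::= u v | Expr u Expr | u | u u Expr | v Atom

Unit pairs: Atom ⇒* {Expr}; Term ⇒* {Expr}.
For every A with A ⇒* B via unit rules, add B's non-unit alternatives to A; then delete every rule of the form X → Y.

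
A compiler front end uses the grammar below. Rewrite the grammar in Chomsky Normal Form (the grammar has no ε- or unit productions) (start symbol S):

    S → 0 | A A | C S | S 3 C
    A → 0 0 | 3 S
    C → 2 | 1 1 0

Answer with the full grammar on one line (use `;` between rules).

Introduce a nonterminal for each terminal appearing in a rule of length ≥ 2: X1 → 3, X2 → 0, X3 → 1.
Binarize each right-hand side of length ≥ 3 by chaining fresh nonterminals (Y1, Y2, …): affected rules were S → S X1 C; C → X3 X3 X2.

S → 0 | A A | C S | S Y1; A → X2 X2 | X1 S; C → 2 | X3 Y2; X1 → 3; X2 → 0; X3 → 1; Y1 → X1 C; Y2 → X3 X2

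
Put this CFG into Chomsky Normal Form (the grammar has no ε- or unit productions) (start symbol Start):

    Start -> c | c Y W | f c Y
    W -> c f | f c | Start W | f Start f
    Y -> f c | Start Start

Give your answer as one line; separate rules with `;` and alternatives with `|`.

Start -> c | X1 Y1 | X2 Y2; W -> X1 X2 | X2 X1 | Start W | X2 Y3; Y -> X2 X1 | Start Start; X1 -> c; X2 -> f; Y1 -> Y W; Y2 -> X1 Y; Y3 -> Start X2

Introduce a nonterminal for each terminal appearing in a rule of length ≥ 2: X1 → c, X2 → f.
Binarize each right-hand side of length ≥ 3 by chaining fresh nonterminals (Y1, Y2, …): affected rules were Start → X1 Y W; Start → X2 X1 Y; W → X2 Start X2.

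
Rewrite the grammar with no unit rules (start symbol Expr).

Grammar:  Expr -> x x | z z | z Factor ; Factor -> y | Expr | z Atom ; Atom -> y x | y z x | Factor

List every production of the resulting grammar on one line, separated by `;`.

Expr -> x x | z z | z Factor; Factor -> y | z Atom | x x | z z | z Factor; Atom -> y x | y z x | y | z Atom | x x | z z | z Factor

Unit pairs: Atom ⇒* {Expr, Factor}; Factor ⇒* {Expr}.
For each unit pair (A, B), copy every non-unit production of B to A, then drop all unit productions.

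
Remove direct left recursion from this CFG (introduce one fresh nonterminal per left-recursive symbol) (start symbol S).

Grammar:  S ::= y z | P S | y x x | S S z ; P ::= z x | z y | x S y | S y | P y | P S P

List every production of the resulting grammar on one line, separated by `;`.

S ::= y z S' | P S S' | y x x S'; P ::= z x P' | z y P' | x S y P' | S y P'; S' ::= S z S' | ε; P' ::= y P' | S P P' | ε

S, P are directly left-recursive.
For S: α = {S z}, β = {y z, P S, y x x}. Rewrite as S → β S' and S' → α S' | ε.
For P: α = {y, S P}, β = {z x, z y, x S y, S y}. Rewrite as P → β P' and P' → α P' | ε.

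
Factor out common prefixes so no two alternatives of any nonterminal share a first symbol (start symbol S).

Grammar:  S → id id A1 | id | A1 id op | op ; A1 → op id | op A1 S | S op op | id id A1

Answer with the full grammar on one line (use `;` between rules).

S → A1 id op | op | id S'; A1 → S op op | id id A1 | op A1'; S' → id A1 | ε; A1' → id | A1 S

S has alternatives sharing prefix 'id': factor to S → id S' with S' → id A1 | ε.
A1 has alternatives sharing prefix 'op': factor to A1 → op A1' with A1' → id | A1 S.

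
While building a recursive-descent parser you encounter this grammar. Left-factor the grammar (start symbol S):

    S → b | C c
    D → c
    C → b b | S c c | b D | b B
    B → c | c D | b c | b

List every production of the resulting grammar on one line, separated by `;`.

S → b | C c; D → c; C → S c c | b C'; B → c B' | b B''; C' → b | D | B; B' → ε | D; B'' → c | ε

C has alternatives sharing prefix 'b': factor to C → b C' with C' → b | D | B.
B has alternatives sharing prefix 'c': factor to B → c B' with B' → ε | D.
B has alternatives sharing prefix 'b': factor to B → b B'' with B'' → c | ε.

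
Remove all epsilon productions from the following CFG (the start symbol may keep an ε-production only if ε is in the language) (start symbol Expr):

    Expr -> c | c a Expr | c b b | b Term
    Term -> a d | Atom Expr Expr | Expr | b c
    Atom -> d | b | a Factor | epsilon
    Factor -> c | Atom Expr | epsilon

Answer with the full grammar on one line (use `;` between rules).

Expr -> c | c a Expr | c b b | b Term; Term -> a d | Atom Expr Expr | Expr Expr | Expr | b c; Atom -> d | b | a Factor | a; Factor -> c | Atom Expr | Expr

Nullable nonterminals: {Atom, Factor}.
ε ∉ L(G), so no ε-production is kept.
Expand every rule over subsets of its nullable positions: Term → Atom Expr Expr gives Atom Expr Expr | Expr Expr. Atom → a Factor gives a Factor | a. Factor → Atom Expr gives Atom Expr | Expr.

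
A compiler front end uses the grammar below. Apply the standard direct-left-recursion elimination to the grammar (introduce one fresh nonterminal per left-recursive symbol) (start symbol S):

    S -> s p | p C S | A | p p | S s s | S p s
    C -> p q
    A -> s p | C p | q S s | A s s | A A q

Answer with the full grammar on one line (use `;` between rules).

S -> s p S' | p C S S' | A S' | p p S'; C -> p q; A -> s p A' | C p A' | q S s A'; S' -> s s S' | p s S' | ε; A' -> s s A' | A q A' | ε

S, A are directly left-recursive.
For S: α = {s s, p s}, β = {s p, p C S, A, p p}. Rewrite as S → β S' and S' → α S' | ε.
For A: α = {s s, A q}, β = {s p, C p, q S s}. Rewrite as A → β A' and A' → α A' | ε.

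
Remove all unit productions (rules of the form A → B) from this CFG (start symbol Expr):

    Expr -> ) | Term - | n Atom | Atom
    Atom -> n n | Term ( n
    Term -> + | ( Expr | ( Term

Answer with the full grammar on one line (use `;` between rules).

Unit pairs: Expr ⇒* {Atom}.
Replace each nonterminal's rules with the union of the non-unit rules of every nonterminal it unit-derives.

Expr -> n n | Term ( n | ) | Term - | n Atom; Atom -> n n | Term ( n; Term -> + | ( Expr | ( Term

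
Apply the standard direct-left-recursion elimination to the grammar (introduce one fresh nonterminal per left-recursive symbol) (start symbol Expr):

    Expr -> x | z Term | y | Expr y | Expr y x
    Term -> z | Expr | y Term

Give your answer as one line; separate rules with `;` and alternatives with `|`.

Directly left-recursive nonterminal: Expr.
For Expr: α = {y, y x}, β = {x, z Term, y}. Rewrite as Expr → β Expr1 and Expr1 → α Expr1 | ε.

Expr -> x Expr1 | z Term Expr1 | y Expr1; Term -> z | Expr | y Term; Expr1 -> y Expr1 | y x Expr1 | epsilon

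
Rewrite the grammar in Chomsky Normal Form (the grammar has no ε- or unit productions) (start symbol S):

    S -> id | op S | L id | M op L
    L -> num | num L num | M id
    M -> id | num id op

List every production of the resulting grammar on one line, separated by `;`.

Introduce a nonterminal for each terminal appearing in a rule of length ≥ 2: X1 → op, X2 → id, X3 → num.
Binarize each right-hand side of length ≥ 3 by chaining fresh nonterminals (Y1, Y2, …): affected rules were S → M X1 L; L → X3 L X3; M → X3 X2 X1.

S -> id | X1 S | L X2 | M Y1; L -> num | X3 Y2 | M X2; M -> id | X3 Y3; X1 -> op; X2 -> id; X3 -> num; Y1 -> X1 L; Y2 -> L X3; Y3 -> X2 X1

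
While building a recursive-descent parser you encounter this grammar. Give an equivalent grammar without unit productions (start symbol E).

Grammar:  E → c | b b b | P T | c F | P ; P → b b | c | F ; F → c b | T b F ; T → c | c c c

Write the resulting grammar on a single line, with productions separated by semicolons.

E → c | b b b | P T | c F | b b | c b | T b F; P → c b | T b F | b b | c; F → c b | T b F; T → c | c c c

Unit pairs: E ⇒* {F, P}; P ⇒* {F}.
Replace each nonterminal's rules with the union of the non-unit rules of every nonterminal it unit-derives.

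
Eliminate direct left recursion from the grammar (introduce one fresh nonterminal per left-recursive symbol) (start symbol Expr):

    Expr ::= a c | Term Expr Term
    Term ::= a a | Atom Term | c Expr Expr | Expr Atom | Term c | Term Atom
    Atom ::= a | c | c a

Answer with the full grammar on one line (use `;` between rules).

Expr ::= a c | Term Expr Term; Term ::= a a Term1 | Atom Term Term1 | c Expr Expr Term1 | Expr Atom Term1; Atom ::= a | c | c a; Term1 ::= c Term1 | Atom Term1 | epsilon

Term is directly left-recursive.
For Term: α = {c, Atom}, β = {a a, Atom Term, c Expr Expr, Expr Atom}. Rewrite as Term → β Term1 and Term1 → α Term1 | ε.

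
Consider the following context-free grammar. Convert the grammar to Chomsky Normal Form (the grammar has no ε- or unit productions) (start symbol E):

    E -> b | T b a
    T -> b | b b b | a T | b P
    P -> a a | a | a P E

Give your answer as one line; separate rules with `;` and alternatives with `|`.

Introduce a nonterminal for each terminal appearing in a rule of length ≥ 2: X1 → b, X2 → a.
Binarize each right-hand side of length ≥ 3 by chaining fresh nonterminals (Y1, Y2, …): affected rules were E → T X1 X2; T → X1 X1 X1; P → X2 P E.

E -> b | T Y1; T -> b | X1 Y2 | X2 T | X1 P; P -> X2 X2 | a | X2 Y3; X1 -> b; X2 -> a; Y1 -> X1 X2; Y2 -> X1 X1; Y3 -> P E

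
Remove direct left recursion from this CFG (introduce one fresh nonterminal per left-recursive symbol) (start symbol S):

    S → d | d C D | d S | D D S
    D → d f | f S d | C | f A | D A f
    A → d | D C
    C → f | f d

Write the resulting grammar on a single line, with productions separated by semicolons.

Left recursion appears on D.
For D: α = {A f}, β = {d f, f S d, C, f A}. Rewrite as D → β D' and D' → α D' | ε.

S → d | d C D | d S | D D S; D → d f D' | f S d D' | C D' | f A D'; A → d | D C; C → f | f d; D' → A f D' | ε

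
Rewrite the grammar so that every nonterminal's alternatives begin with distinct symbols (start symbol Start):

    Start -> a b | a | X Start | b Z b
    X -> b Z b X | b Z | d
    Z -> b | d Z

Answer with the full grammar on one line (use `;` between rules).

Start -> X Start | b Z b | a Start1; X -> d | b Z X1; Z -> b | d Z; Start1 -> b | ε; X1 -> b X | ε

Start has alternatives sharing prefix 'a': factor to Start → a Start1 with Start1 → b | ε.
X has alternatives sharing prefix 'b Z': factor to X → b Z X1 with X1 → b X | ε.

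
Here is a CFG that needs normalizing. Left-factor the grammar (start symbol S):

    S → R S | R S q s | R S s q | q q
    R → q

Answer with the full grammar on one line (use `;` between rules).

S → q q | R S S'; R → q; S' → epsilon | q s | s q

S has alternatives sharing prefix 'R S': factor to S → R S S' with S' → ε | q s | s q.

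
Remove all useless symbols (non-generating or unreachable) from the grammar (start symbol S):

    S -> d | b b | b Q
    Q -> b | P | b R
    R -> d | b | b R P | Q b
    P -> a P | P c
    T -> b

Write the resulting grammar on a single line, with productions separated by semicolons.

Generating nonterminals: {Q, R, S, T}.
Reachable from S after that: {Q, R, S}.
Removed useless symbols: {P, T} and every production mentioning them.

S -> d | b b | b Q; Q -> b | b R; R -> d | b | Q b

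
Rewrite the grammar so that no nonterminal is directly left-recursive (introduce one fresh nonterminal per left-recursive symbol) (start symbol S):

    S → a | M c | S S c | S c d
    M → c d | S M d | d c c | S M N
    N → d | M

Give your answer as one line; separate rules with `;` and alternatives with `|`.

Left recursion appears on S.
For S: α = {S c, c d}, β = {a, M c}. Rewrite as S → β S' and S' → α S' | ε.

S → a S' | M c S'; M → c d | S M d | d c c | S M N; N → d | M; S' → S c S' | c d S' | ε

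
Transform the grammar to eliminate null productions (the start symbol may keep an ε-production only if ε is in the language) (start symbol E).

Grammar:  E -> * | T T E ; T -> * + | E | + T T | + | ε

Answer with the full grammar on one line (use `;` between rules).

The nullable symbols are {T}.
ε ∉ L(G), so no ε-production is kept.
Expand every rule over subsets of its nullable positions: E → T T E gives T T E | T E. T → + T T gives + T T | + T | +.

E -> * | T T E | T E; T -> * + | E | + T T | + T | +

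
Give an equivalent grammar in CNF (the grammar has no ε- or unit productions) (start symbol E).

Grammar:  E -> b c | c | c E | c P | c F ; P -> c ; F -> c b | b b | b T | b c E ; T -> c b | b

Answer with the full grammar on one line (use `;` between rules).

E -> X1 X2 | c | X2 E | X2 P | X2 F; P -> c; F -> X2 X1 | X1 X1 | X1 T | X1 Y1; T -> X2 X1 | b; X1 -> b; X2 -> c; Y1 -> X2 E

Introduce a nonterminal for each terminal appearing in a rule of length ≥ 2: X1 → b, X2 → c.
Binarize each right-hand side of length ≥ 3 by chaining fresh nonterminals (Y1, Y2, …): affected rules were F → X1 X2 E.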